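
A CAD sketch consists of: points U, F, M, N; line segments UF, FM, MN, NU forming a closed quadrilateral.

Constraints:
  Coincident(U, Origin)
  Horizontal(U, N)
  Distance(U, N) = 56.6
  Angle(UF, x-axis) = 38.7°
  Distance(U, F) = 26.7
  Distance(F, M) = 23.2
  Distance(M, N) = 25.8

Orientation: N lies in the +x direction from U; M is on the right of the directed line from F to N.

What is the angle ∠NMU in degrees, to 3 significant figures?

163°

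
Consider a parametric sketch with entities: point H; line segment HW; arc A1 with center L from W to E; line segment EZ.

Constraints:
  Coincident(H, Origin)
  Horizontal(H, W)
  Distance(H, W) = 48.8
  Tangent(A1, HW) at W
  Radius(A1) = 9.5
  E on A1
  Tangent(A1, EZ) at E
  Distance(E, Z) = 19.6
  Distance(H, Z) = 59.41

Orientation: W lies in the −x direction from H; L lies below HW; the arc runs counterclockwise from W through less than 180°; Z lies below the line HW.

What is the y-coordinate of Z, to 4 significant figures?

-31.21

Checks: |LE| = 9.500 ✓; ∠(LE, EZ) = 90.00° ✓; |EZ| = 19.60 ✓; |HZ| = 59.41 ✓.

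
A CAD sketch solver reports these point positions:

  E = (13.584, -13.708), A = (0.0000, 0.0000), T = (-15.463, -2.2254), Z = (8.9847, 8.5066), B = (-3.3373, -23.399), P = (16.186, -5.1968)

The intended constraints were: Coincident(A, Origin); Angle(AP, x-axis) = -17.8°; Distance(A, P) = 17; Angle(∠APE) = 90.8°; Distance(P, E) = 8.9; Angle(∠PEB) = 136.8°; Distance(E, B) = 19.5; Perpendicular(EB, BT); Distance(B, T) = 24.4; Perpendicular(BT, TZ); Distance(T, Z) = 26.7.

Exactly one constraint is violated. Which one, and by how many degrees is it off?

Perpendicular(BT, TZ) — off by 6.10°.

A = (0.00, 0.00) ✓; AP at -17.80° ✓; |AP| = 17.00 ✓; ∠APE = 90.80° ✓; |PE| = 8.900 ✓; ∠PEB = 136.8° ✓; |EB| = 19.50 ✓; ∠(EB, BT) = 90.00° ✓; |BT| = 24.40 ✓; ∠(BT, TZ) = 96.10° ✗; |TZ| = 26.70 ✓.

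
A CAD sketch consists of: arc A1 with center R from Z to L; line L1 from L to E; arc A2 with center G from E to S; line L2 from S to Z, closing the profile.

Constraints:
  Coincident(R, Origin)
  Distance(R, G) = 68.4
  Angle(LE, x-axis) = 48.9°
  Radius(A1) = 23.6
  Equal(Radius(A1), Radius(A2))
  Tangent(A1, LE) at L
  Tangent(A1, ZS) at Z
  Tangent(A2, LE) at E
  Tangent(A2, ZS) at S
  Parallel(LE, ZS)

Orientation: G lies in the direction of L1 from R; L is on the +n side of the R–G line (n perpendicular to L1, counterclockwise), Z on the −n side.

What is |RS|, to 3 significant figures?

72.4

The slot axis is L1's direction at 48.9°, so u = (cos 48.9°, sin 48.9°) = (0.657, 0.754) and n = (−sin 48.9°, cos 48.9°) = (-0.754, 0.657). R is at the origin and G lies 68.4 along u from R, so G = 68.4·u = (45.0, 51.5). Tangency of A1 to both parallel lines with radius 23.6 puts L and Z at R ± 23.6·n: L = (-17.8, 15.5), Z = (17.8, -15.5). Equal radii place E and S the same way about G: E = G + 23.6·n = (27.2, 67.1), S = G − 23.6·n = (62.7, 36.0). Then |RS| = |S − R| = 72.4.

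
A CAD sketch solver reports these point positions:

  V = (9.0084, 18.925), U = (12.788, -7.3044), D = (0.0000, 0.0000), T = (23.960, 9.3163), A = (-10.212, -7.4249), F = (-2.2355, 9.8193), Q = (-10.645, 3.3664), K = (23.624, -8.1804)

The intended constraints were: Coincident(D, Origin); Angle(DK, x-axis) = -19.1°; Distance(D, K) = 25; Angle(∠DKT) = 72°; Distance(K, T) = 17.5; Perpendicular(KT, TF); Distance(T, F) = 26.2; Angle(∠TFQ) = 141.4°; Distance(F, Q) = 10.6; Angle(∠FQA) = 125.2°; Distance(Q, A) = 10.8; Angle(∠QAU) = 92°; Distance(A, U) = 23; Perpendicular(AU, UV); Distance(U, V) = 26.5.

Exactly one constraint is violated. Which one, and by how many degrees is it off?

Perpendicular(AU, UV) — off by 7.90°.

D = (0.00, 0.00) ✓; DK at -19.10° ✓; |DK| = 25.00 ✓; ∠DKT = 72.00° ✓; |KT| = 17.50 ✓; ∠(KT, TF) = 90.00° ✓; |TF| = 26.20 ✓; ∠TFQ = 141.4° ✓; |FQ| = 10.60 ✓; ∠FQA = 125.2° ✓; |QA| = 10.80 ✓; ∠QAU = 92.00° ✓; |AU| = 23.00 ✓; ∠(AU, UV) = 97.90° ✗; |UV| = 26.50 ✓.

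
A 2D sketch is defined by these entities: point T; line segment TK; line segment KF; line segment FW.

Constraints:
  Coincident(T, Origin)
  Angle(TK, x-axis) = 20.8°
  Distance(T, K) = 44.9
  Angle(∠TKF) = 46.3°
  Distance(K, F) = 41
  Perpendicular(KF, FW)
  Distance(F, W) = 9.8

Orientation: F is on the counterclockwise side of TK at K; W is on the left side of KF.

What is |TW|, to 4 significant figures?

24.76

T is at the origin; TK runs at 20.8° with length 44.9, so K = 44.9·(cos 20.8°, sin 20.8°) = (41.97, 15.94). ∠TKF = 46.3°, so KF runs at 20.8° + (180° − 46.3°) = 154.5° from the x-axis; with |KF| = 41.0, F = K + 41.0·(cos 154.5°, sin 154.5°) = (4.968, 33.60). KF ⟂ FW; with |FW| = 9.8 on the left of KF, W = F + 9.8·(-0.4305, -0.9026) = (0.7487, 24.75). Then |TW| = |W − T| = 24.76.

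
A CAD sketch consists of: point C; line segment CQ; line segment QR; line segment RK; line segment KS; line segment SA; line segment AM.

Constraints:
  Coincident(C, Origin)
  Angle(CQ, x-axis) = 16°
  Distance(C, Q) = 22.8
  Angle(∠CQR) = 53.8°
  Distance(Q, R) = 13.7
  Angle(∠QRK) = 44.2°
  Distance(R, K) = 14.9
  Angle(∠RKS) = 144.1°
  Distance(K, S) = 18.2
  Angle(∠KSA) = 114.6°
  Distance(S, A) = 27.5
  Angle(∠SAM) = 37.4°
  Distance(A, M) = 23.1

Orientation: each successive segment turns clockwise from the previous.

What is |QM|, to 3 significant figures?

8.49

∠KSA = 114.6° gives SA at 12.7° from the x-axis; with |SA| = 27.5, A = (41.7, 30.9). ∠SAM = 37.4° gives AM at -130° from the x-axis; with |AM| = 23.1, M = (26.9, 13.2). Then |QM| = |M − Q| = 8.49.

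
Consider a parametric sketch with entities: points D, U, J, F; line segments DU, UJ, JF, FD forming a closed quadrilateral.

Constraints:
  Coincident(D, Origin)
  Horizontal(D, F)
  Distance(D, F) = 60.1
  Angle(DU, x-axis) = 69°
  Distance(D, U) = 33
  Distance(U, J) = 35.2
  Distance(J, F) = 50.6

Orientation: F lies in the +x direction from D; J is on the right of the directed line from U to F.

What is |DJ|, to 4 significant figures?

10.61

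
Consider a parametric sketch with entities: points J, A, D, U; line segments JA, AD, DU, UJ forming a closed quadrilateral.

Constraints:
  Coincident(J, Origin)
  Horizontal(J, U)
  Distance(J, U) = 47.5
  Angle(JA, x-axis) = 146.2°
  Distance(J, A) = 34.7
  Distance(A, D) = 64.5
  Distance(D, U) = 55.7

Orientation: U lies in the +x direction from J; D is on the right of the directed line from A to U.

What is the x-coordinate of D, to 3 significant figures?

4.78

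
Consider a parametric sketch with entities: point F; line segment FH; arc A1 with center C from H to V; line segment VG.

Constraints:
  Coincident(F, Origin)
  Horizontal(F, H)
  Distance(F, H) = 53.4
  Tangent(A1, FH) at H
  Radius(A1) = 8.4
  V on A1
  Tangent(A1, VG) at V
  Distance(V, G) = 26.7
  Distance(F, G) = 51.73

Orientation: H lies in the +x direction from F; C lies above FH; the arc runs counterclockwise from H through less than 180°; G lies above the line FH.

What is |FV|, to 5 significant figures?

60.947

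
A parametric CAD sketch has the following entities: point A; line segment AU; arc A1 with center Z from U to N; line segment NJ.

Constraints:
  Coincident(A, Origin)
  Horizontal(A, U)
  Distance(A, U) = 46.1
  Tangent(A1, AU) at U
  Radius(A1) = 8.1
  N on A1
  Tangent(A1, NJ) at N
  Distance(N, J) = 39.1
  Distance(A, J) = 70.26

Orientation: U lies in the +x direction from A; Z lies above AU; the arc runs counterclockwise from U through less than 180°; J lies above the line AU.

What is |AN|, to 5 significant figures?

54.865

Checks: |ZN| = 8.100 ✓; ∠(ZN, NJ) = 90.00° ✓; |NJ| = 39.10 ✓; |AJ| = 70.26 ✓.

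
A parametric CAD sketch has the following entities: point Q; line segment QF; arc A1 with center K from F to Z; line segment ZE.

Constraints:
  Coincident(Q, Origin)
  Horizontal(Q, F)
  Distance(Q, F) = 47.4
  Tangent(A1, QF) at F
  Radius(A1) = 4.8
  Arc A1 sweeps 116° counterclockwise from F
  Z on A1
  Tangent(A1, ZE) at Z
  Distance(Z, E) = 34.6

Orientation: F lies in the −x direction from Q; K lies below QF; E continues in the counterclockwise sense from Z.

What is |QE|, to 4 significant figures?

52.72

On A1, F sits at bearing 90° from K; a 116° counterclockwise sweep puts Z at bearing 206°, so Z = K + 4.8·(cos 206°, sin 206°) = (-51.71, -6.904). Since A1 is tangent to ZE there, KZ ⟂ ZE, so ZE runs along (−sin 206°, cos 206°); with |ZE| = 34.6, E = (-36.55, -38.00). Then |QE| = |E − Q| = 52.72.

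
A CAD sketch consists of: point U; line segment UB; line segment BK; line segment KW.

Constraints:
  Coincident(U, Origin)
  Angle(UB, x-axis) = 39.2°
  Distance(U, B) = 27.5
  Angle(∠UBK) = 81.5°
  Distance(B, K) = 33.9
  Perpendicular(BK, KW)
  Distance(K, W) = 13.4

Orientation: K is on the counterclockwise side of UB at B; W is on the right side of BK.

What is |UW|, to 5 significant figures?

50.382

∠UBK = 81.5°, so BK runs at 39.2° + (180° − 81.5°) = 137.70° from the x-axis; with |BK| = 33.9, K = B + 33.9·(cos 137.70°, sin 137.70°) = (-3.7625, 40.196). BK ⟂ KW; with |KW| = 13.4 on the right of BK, W = K + 13.4·(0.67301, 0.73963) = (5.2558, 50.107). Then |UW| = |W − U| = 50.382.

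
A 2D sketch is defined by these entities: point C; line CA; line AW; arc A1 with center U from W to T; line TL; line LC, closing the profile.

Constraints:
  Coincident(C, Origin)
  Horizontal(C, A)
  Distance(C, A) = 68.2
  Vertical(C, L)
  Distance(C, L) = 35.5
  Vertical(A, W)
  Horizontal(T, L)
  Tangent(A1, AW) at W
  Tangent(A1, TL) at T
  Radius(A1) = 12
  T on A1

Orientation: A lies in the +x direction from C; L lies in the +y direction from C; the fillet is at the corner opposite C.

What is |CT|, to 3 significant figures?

66.5

The virtual corner opposite C is at (68.2, 35.5). Tangency of A1 to AW means the radius UW is perpendicular to AW and tangency of A1 to TL means the radius UT is perpendicular to TL, with radius 12.0, so the center U sits 12.0 in from both sides at U = (56.2, 23.5). That places the tangent points at W = (68.2, 23.5) on AW and T = (56.2, 35.5) on TL. Then |CT| = |T − C| = 66.5.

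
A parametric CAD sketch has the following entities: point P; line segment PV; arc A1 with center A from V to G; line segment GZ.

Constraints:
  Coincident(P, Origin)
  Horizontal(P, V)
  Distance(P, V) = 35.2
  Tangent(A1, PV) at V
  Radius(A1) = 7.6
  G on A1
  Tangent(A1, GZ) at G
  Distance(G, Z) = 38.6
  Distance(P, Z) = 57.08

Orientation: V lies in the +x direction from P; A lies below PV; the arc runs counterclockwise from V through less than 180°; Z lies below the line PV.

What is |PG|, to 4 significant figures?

28.96

P is at the origin; P and V share the same y with |PV| = 35.2 and V on the +x side, so V = (35.20, 0.000). The tangent condition forces AV to be normal to PV, so A = V + (0, -7.6) = (35.20, -7.600). Since AG ⟂ GZ (tangency), |AZ| = √(7.6² + 38.6²) = 39.34 regardless of where G sits on A1. So Z lies on both circle(P, 57.08) and circle(A, 39.34); the below-PV intersection is Z = (32.60, -46.86). G is the foot of the tangent from Z: G = (27.66, -8.572).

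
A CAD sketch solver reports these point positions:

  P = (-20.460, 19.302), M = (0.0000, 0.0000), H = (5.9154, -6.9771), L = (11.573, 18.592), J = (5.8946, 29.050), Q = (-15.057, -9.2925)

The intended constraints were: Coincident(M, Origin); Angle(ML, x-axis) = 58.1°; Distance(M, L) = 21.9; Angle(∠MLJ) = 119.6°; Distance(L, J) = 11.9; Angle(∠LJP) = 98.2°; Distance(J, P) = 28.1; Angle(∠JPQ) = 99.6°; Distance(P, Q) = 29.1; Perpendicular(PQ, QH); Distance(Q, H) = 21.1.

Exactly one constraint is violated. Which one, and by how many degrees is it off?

Perpendicular(PQ, QH) — off by 4.40°.

M = (0.00, 0.00) ✓; ML at 58.10° ✓; |ML| = 21.90 ✓; ∠MLJ = 119.6° ✓; |LJ| = 11.90 ✓; ∠LJP = 98.20° ✓; |JP| = 28.10 ✓; ∠JPQ = 99.60° ✓; |PQ| = 29.10 ✓; ∠(PQ, QH) = 85.60° ✗; |QH| = 21.10 ✓.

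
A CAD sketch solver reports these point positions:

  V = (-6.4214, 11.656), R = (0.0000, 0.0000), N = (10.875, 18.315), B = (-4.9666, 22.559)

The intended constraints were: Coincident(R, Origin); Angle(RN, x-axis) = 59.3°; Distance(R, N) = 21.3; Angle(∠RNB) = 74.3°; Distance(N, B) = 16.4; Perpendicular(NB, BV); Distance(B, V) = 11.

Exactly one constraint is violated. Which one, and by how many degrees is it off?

Perpendicular(NB, BV) — off by 7.40°.

R = (0.00, 0.00) ✓; RN at 59.30° ✓; |RN| = 21.30 ✓; ∠RNB = 74.30° ✓; |NB| = 16.40 ✓; ∠(NB, BV) = 97.40° ✗; |BV| = 11.00 ✓.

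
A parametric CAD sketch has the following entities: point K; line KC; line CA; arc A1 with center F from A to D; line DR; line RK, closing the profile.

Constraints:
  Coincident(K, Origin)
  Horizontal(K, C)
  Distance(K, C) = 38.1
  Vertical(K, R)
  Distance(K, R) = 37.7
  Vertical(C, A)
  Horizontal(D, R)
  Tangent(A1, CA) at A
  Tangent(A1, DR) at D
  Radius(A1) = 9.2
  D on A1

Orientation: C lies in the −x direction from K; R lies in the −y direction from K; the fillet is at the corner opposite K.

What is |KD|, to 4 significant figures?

47.50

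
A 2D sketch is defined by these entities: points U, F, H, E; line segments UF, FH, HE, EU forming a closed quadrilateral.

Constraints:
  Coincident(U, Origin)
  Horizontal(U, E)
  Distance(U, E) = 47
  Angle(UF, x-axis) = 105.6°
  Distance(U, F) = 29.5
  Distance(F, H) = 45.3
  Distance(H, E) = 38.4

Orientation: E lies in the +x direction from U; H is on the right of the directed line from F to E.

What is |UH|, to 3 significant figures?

16.8

Checks: U.y = 0.00, E.y = 0.00 ✓; |FH| = 45.30 ✓; |HE| = 38.40 ✓.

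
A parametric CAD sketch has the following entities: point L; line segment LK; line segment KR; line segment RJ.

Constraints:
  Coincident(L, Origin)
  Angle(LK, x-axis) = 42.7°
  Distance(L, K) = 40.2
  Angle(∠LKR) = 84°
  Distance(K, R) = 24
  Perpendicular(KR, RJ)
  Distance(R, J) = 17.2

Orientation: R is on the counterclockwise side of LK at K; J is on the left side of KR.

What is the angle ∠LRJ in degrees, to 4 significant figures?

26.34°

∠LKR = 84.0°, so KR runs at 42.7° + (180° − 84.0°) = 138.7° from the x-axis; with |KR| = 24.0, R = K + 24.0·(cos 138.7°, sin 138.7°) = (11.51, 43.10). KR is perpendicular to RJ; with |RJ| = 17.2 on the left of KR, J = R + 17.2·(-0.6600, -0.7513) = (0.1612, 30.18). Then cos ∠LRJ = RL·RJ / (|RL||RJ|), giving 26.34°.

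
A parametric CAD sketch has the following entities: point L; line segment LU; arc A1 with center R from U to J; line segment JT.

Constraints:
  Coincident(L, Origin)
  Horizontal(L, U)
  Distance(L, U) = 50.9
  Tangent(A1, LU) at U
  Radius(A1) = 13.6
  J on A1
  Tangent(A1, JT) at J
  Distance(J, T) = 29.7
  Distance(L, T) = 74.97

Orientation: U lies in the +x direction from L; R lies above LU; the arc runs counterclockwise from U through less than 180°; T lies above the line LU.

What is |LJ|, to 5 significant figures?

66.216

L is at the origin; L and U share the same y with |LU| = 50.9 and U on the +x side, so U = (50.900, 0.0000). Since A1 is tangent to LU there, RU ⟂ LU, so R = U + (0, 13.6) = (50.900, 13.600). Since RJ ⟂ JT (tangency), |RT| = √(13.6² + 29.7²) = 32.666 regardless of where J sits on A1. So T lies on both circle(L, 74.97) and circle(R, 32.666); the above-LU intersection is T = (59.978, 44.979). J is the foot of the tangent from T: J = (64.352, 15.603).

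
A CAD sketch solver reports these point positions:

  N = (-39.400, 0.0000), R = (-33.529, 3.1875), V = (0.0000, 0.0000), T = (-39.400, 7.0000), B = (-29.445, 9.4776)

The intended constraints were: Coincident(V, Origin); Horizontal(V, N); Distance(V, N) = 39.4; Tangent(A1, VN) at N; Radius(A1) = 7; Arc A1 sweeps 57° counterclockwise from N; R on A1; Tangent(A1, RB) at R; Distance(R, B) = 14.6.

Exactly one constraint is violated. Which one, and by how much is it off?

Distance(R, B) = 14.6 — off by 7.10.

V = (0.00, 0.00) ✓; V.y = 0.00, N.y = 0.00 ✓; |VN| = 39.40 ✓; ∠(TN, NV) = 90.00° ✓; |TN| = 7.000 ✓; bearing(T→R) − bearing(T→N) = 57.00° ✓; |TR| = 7.000 ✓; ∠(TR, RB) = 90.00° ✓; |RB| = 7.500 ✗.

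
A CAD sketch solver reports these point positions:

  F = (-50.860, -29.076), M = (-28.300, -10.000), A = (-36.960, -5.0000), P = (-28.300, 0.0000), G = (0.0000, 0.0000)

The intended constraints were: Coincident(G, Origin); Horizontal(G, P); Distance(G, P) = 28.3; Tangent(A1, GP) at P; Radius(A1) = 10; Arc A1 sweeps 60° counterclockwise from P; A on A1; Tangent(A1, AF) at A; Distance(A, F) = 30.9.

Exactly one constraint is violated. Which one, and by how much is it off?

Distance(A, F) = 30.9 — off by 3.10.

G = (0.00, 0.00) ✓; G.y = 0.00, P.y = 0.00 ✓; |GP| = 28.30 ✓; ∠(MP, PG) = 90.00° ✓; |MP| = 10.00 ✓; bearing(M→A) − bearing(M→P) = 60.00° ✓; |MA| = 10.00 ✓; ∠(MA, AF) = 90.00° ✓; |AF| = 27.80 ✗.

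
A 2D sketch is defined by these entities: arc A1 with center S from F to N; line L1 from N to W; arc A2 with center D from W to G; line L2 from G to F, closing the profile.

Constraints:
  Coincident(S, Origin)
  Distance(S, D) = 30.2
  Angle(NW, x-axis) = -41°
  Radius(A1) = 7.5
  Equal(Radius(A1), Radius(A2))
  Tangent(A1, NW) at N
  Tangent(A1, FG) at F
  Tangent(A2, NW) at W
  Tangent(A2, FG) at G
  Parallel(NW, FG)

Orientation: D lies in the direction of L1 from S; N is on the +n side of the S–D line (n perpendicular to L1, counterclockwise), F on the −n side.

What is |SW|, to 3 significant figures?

31.1

The slot axis is L1's direction at -41.0°, so u = (cos -41.0°, sin -41.0°) = (0.755, -0.656) and n = (−sin -41.0°, cos -41.0°) = (0.656, 0.755). S is at the origin and D lies 30.2 along u from S, so D = 30.2·u = (22.8, -19.8). Tangency of A1 to both parallel lines with radius 7.5 puts N and F at S ± 7.5·n: N = (4.92, 5.66), F = (-4.92, -5.66). Equal radii place W and G the same way about D: W = D + 7.5·n = (27.7, -14.2), G = D − 7.5·n = (17.9, -25.5). Then |SW| = |W − S| = 31.1.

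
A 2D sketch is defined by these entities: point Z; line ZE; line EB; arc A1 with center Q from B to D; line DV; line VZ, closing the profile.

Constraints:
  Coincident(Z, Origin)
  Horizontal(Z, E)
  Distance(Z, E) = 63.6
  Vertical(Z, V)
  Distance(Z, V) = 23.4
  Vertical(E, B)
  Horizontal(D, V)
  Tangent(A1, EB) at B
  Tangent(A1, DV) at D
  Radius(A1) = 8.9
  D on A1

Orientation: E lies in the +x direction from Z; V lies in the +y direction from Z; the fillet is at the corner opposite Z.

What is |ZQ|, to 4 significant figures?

56.59

Z is at the origin; Z and E share the same y with |ZE| = 63.6 and E on the +x side, so E = (63.60, 0.000). Z and V share the same x with |ZV| = 23.4 and V on the +y side, so V = (0.000, 23.40). The virtual corner opposite Z is at (63.60, 23.40). The tangent condition forces QB to be normal to EB and A1 meets DV tangentially, so QD is at right angles to DV, with radius 8.9, so the center Q sits 8.9 in from both sides at Q = (54.70, 14.50). Then |ZQ| = |Q − Z| = 56.59.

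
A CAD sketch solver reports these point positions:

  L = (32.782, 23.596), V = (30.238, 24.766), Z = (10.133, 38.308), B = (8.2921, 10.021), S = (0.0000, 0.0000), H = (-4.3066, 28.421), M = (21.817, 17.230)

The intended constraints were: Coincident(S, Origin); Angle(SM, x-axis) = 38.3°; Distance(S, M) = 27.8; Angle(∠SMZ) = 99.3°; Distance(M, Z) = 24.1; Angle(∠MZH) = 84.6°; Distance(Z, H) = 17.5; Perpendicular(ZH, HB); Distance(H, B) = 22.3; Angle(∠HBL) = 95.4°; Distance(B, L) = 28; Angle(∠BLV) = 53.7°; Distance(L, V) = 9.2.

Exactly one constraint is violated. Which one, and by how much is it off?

Distance(L, V) = 9.2 — off by 6.40.

S = (0.00, 0.00) ✓; SM at 38.30° ✓; |SM| = 27.80 ✓; ∠SMZ = 99.30° ✓; |MZ| = 24.10 ✓; ∠MZH = 84.60° ✓; |ZH| = 17.50 ✓; ∠(ZH, HB) = 90.00° ✓; |HB| = 22.30 ✓; ∠HBL = 95.40° ✓; |BL| = 28.00 ✓; ∠BLV = 53.70° ✓; |LV| = 2.800 ✗.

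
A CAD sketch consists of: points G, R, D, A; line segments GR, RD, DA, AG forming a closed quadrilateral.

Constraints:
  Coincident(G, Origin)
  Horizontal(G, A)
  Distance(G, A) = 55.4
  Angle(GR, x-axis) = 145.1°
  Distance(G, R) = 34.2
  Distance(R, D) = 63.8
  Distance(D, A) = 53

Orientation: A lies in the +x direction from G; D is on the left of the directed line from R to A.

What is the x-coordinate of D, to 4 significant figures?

29.82

G is at the origin; GA is horizontal with |GA| = 55.4 and A in +x, so A = (55.4, 0). GR runs at 145.1° with |GR| = 34.2, so R = (-28.05, 19.57). D is determined by |RD| = 63.8 and |DA| = 53.0 together: it lies at the intersection of circle(R, 63.8) and circle(A, 53.0). With |RA| = 85.71, the foot of the radical line on RA is 50.21 from R and the perpendicular offset is √(63.8² − 50.21²) = 39.36. Taking the left-of-RA solution: D = (29.82, 46.42).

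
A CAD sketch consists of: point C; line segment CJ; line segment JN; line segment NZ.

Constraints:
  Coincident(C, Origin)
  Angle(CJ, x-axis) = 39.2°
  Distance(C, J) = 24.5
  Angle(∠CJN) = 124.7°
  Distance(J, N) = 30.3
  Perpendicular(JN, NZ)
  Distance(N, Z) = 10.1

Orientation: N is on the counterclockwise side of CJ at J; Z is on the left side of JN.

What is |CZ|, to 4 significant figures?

45.37

C is at the origin; CJ runs at 39.2° with length 24.5, so J = 24.5·(cos 39.2°, sin 39.2°) = (18.99, 15.48). ∠CJN = 124.7°, so JN runs at 39.2° + (180° − 124.7°) = 94.50° from the x-axis; with |JN| = 30.3, N = J + 30.3·(cos 94.50°, sin 94.50°) = (16.61, 45.69). JN ⟂ NZ; with |NZ| = 10.1 on the left of JN, Z = N + 10.1·(-0.9969, -0.07846) = (6.540, 44.90). Then |CZ| = |Z − C| = 45.37.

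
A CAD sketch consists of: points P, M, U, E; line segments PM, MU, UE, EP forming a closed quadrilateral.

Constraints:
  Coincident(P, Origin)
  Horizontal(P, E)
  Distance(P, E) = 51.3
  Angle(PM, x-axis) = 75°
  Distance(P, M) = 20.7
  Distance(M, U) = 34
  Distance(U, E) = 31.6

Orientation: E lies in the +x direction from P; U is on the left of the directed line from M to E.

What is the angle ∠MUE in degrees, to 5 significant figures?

99.535°

P is at the origin; PE is horizontal with |PE| = 51.3 and E in +x, so E = (51.3, 0). PM runs at 75.0° with |PM| = 20.7, so M = (5.3576, 19.995). U is determined by |MU| = 34.0 and |UE| = 31.6 together: it lies at the intersection of circle(M, 34.0) and circle(E, 31.6). With |ME| = 50.105, the foot of the radical line on ME is 26.624 from M and the perpendicular offset is √(34.0² − 26.624²) = 21.147. Taking the left-of-ME solution: U = (38.208, 28.760).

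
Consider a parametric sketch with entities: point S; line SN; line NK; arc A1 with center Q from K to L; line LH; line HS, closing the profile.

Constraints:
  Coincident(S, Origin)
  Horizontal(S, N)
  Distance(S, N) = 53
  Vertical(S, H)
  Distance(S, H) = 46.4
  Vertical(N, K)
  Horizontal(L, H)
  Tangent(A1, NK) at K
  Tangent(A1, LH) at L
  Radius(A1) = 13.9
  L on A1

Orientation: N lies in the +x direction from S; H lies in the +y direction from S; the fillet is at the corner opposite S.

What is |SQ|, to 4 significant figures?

50.84

S is at the origin; S and N share the same y with |SN| = 53.0 and N on the +x side, so N = (53.00, 0.000). SH is vertical with |SH| = 46.4 and H on the +y side, so H = (0.000, 46.40). The virtual corner opposite S is at (53.00, 46.40). Tangency of A1 to NK means the radius QK is perpendicular to NK and A1 meets LH tangentially, so QL is at right angles to LH, with radius 13.9, so the center Q sits 13.9 in from both sides at Q = (39.10, 32.50). Then |SQ| = |Q − S| = 50.84.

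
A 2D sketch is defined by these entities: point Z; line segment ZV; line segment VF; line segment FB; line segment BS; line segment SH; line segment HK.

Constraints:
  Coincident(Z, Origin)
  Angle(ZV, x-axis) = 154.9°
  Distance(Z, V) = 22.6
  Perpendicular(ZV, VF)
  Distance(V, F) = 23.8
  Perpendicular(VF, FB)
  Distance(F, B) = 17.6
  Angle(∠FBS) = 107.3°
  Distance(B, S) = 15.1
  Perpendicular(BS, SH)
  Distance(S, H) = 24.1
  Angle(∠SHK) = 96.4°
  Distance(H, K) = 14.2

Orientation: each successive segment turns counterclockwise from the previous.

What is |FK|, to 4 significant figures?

10.84

Z is at the origin; ZV runs at 154.9° with length 22.6, so V = (-20.47, 9.587). ZV is perpendicular to VF, so VF runs at -115.1°; with |VF| = 23.8, F = (-30.56, -11.97). The perpendicularity gives FB at right angles to VF, so FB runs at -25.10°; with |FB| = 17.6, B = (-14.62, -19.43). ∠FBS = 107.3° gives BS at 47.60° from the x-axis; with |BS| = 15.1, S = (-4.442, -8.281). The perpendicularity gives SH at right angles to BS, so SH runs at 137.6°; with |SH| = 24.1, H = (-22.24, 7.970). ∠SHK = 96.4° gives HK at -138.8° from the x-axis; with |HK| = 14.2, K = (-32.92, -1.384). Then |FK| = |K − F| = 10.84.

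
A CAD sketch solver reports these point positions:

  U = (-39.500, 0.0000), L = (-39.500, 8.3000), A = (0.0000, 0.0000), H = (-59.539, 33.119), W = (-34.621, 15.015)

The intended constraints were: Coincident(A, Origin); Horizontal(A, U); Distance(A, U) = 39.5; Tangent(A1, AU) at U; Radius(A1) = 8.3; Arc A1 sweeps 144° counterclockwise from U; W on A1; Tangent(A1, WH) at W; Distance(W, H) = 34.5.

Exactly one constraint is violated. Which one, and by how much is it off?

Distance(W, H) = 34.5 — off by 3.70.

A = (0.00, 0.00) ✓; A.y = 0.00, U.y = 0.00 ✓; |AU| = 39.50 ✓; ∠(LU, UA) = 90.00° ✓; |LU| = 8.300 ✓; bearing(L→W) − bearing(L→U) = 144.0° ✓; |LW| = 8.300 ✓; ∠(LW, WH) = 90.00° ✓; |WH| = 30.80 ✗.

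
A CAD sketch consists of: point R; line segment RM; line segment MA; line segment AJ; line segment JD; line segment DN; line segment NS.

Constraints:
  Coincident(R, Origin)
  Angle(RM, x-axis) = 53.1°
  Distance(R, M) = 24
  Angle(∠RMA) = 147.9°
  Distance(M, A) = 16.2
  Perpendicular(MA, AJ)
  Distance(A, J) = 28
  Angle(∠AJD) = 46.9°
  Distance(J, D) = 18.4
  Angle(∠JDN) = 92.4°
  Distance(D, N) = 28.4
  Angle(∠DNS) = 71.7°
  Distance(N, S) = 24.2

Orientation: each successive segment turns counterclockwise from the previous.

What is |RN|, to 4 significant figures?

45.69

R is at the origin; RM runs at 53.1° with length 24.0, so M = (14.41, 19.19). ∠RMA = 147.9° gives MA at 85.20° from the x-axis; with |MA| = 16.2, A = (15.77, 35.34). MA is perpendicular to AJ, so AJ runs at 175.2°; with |AJ| = 28.0, J = (-12.14, 37.68). ∠AJD = 46.9° gives JD at -51.70° from the x-axis; with |JD| = 18.4, D = (-0.7322, 23.24). ∠JDN = 92.4° gives DN at 35.90° from the x-axis; with |DN| = 28.4, N = (22.27, 39.89). Then |RN| = |N − R| = 45.69.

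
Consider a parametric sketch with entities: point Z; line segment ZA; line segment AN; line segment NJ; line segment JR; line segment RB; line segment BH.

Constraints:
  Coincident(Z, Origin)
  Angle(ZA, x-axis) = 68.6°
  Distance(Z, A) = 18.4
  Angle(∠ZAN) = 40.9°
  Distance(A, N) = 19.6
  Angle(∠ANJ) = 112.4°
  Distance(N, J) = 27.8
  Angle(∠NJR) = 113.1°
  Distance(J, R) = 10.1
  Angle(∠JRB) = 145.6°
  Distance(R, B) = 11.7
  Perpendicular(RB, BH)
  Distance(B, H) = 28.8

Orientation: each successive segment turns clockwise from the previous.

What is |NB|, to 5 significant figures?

36.050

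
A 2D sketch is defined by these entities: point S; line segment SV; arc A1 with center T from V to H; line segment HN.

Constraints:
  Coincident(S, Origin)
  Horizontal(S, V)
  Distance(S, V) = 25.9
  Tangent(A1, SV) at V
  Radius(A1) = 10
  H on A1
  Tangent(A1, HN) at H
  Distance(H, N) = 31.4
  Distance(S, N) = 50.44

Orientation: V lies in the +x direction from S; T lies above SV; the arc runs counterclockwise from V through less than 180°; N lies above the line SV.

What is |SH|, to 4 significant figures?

37.74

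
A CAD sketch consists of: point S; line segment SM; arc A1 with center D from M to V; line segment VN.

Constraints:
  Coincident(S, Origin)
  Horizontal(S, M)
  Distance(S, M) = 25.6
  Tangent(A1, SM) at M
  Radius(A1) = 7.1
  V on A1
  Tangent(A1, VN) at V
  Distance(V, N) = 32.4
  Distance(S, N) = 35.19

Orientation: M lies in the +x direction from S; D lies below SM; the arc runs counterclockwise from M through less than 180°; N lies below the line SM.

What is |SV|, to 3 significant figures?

19.5

S is at the origin; S and M share the same y with |SM| = 25.6 and M on the +x side, so M = (25.6, 0.00). The tangent condition forces DM to be normal to SM, so D = M + (0, -7.1) = (25.6, -7.10). Since DV ⟂ VN (tangency), |DN| = √(7.1² + 32.4²) = 33.2 regardless of where V sits on A1. So N lies on both circle(S, 35.19) and circle(D, 33.2); the below-SM intersection is N = (6.91, -34.5). V is the foot of the tangent from N: V = (19.0, -4.45).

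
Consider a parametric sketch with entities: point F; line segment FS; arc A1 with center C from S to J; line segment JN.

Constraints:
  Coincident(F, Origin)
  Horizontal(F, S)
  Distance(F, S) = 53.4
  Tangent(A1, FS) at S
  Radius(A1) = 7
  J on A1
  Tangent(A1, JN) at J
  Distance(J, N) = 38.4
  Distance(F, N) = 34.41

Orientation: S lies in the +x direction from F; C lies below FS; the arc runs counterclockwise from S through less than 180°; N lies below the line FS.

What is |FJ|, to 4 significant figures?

48.71

F is at the origin; FS is horizontal with |FS| = 53.4 and S on the +x side, so S = (53.40, 0.000). Tangency of A1 to FS means the radius CS is perpendicular to FS, so C = S + (0, -7) = (53.40, -7.000). Since CJ ⟂ JN (tangency), |CN| = √(7.0² + 38.4²) = 39.03 regardless of where J sits on A1. So N lies on both circle(F, 34.41) and circle(C, 39.03); the below-FS intersection is N = (20.34, -27.75). J is the foot of the tangent from N: J = (48.68, -1.835).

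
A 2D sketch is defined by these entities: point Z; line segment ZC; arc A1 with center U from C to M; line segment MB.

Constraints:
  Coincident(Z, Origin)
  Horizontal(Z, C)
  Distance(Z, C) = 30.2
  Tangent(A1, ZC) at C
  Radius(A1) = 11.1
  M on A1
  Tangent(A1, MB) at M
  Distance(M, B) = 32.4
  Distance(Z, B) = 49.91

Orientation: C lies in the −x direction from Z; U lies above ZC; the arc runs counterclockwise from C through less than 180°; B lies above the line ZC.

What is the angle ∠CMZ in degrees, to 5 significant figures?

99.296°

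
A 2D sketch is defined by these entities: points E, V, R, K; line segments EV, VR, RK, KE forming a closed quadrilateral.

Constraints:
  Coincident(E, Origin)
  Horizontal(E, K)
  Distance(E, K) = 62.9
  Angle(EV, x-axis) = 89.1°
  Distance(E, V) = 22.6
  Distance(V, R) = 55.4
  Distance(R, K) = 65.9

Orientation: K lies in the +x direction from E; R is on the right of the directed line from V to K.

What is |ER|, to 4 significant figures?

33.03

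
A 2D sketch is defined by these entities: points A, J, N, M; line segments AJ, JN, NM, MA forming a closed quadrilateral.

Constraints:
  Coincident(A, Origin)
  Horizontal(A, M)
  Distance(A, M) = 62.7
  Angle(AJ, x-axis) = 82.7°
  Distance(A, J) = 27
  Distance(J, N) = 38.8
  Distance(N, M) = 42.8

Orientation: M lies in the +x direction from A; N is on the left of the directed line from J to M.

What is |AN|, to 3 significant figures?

55.0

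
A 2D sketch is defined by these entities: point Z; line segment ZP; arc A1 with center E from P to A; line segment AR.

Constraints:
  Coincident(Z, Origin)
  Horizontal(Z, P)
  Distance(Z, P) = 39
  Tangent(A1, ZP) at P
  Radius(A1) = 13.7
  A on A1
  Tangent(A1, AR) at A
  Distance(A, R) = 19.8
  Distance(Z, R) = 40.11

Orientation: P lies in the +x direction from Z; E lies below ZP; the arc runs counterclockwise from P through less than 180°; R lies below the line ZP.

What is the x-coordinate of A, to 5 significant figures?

25.345

Checks: ∠(EP, PZ) = 90.00° ✓; |EP| = 13.70 ✓; |EA| = 13.70 ✓; ∠(EA, AR) = 90.00° ✓; |AR| = 19.80 ✓; |ZR| = 40.11 ✓.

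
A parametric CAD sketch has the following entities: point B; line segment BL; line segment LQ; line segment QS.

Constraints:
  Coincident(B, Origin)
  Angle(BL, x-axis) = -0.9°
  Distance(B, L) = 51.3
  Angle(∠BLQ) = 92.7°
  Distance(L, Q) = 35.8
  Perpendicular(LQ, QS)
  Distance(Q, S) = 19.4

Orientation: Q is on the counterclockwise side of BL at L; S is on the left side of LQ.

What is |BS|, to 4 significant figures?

49.74

B is at the origin; BL runs at -0.9° with length 51.3, so L = 51.3·(cos -0.9°, sin -0.9°) = (51.29, -0.8058). ∠BLQ = 92.7°, so LQ runs at -0.9° + (180° − 92.7°) = 86.40° from the x-axis; with |LQ| = 35.8, Q = L + 35.8·(cos 86.40°, sin 86.40°) = (53.54, 34.92). LQ ⟂ QS; with |QS| = 19.4 on the left of LQ, S = Q + 19.4·(-0.9980, 0.06279) = (34.18, 36.14). Then |BS| = |S − B| = 49.74.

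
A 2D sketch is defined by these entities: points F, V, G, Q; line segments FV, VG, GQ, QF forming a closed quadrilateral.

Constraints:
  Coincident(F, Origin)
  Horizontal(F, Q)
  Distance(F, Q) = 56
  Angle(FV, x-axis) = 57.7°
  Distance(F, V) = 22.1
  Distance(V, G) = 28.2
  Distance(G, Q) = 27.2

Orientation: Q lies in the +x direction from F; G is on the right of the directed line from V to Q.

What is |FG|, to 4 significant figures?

29.27

Checks: |VG| = 28.20 ✓; |GQ| = 27.20 ✓.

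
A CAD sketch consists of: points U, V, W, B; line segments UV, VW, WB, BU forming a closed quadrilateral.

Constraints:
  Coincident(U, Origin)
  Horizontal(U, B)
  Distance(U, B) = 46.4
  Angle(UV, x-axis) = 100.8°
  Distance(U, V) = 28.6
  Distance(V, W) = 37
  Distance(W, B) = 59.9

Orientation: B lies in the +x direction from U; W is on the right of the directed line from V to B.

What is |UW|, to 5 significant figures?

15.283

Checks: |VW| = 37.00 ✓; |WB| = 59.90 ✓.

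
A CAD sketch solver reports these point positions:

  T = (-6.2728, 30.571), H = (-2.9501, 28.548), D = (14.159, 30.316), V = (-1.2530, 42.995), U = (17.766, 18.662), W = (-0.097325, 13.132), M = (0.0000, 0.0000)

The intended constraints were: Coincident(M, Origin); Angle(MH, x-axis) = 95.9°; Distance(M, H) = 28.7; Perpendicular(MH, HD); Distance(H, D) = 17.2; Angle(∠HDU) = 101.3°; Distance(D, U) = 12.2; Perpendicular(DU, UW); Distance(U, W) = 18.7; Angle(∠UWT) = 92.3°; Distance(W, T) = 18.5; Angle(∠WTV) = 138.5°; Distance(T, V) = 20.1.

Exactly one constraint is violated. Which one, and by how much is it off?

Distance(T, V) = 20.1 — off by 6.70.

M = (0.00, 0.00) ✓; MH at 95.90° ✓; |MH| = 28.70 ✓; ∠(MH, HD) = 90.00° ✓; |HD| = 17.20 ✓; ∠HDU = 101.3° ✓; |DU| = 12.20 ✓; ∠(DU, UW) = 90.00° ✓; |UW| = 18.70 ✓; ∠UWT = 92.30° ✓; |WT| = 18.50 ✓; ∠WTV = 138.5° ✓; |TV| = 13.40 ✗.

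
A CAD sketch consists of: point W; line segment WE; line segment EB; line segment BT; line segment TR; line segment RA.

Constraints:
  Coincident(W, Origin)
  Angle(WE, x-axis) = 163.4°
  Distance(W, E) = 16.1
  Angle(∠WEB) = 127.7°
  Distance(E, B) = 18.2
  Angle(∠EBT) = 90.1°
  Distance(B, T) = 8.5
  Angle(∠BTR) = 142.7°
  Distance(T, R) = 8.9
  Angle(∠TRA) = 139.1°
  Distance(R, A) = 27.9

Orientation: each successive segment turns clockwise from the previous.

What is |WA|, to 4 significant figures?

9.766

∠BTR = 142.7° gives TR at -16.10° from the x-axis; with |TR| = 8.9, R = (-5.505, 22.19). ∠TRA = 139.1° gives RA at -57.00° from the x-axis; with |RA| = 27.9, A = (9.690, -1.214). Then |WA| = |A − W| = 9.766.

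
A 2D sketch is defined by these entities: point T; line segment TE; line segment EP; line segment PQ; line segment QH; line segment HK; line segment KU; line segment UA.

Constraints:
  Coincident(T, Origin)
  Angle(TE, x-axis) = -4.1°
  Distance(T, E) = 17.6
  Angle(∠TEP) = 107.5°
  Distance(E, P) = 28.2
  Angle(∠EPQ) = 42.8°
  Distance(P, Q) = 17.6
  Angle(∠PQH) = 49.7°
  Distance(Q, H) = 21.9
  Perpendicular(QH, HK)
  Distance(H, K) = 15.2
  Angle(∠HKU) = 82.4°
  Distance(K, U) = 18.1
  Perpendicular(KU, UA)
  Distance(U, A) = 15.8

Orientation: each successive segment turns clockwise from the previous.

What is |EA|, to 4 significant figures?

13.59

T is at the origin; TE runs at -4.1° with length 17.6, so E = (17.55, -1.258). ∠TEP = 107.5° gives EP at -76.60° from the x-axis; with |EP| = 28.2, P = (24.09, -28.69). ∠EPQ = 42.8° gives PQ at 146.2° from the x-axis; with |PQ| = 17.6, Q = (9.465, -18.90). ∠PQH = 49.7° gives QH at 15.90° from the x-axis; with |QH| = 21.9, H = (30.53, -12.90). The perpendicularity gives HK at right angles to QH, so HK runs at -74.10°; with |HK| = 15.2, K = (34.69, -27.52). ∠HKU = 82.4° gives KU at -171.7° from the x-axis; with |KU| = 18.1, U = (16.78, -30.13). The perpendicularity gives UA at right angles to KU, so UA runs at 98.30°; with |UA| = 15.8, A = (14.50, -14.50). Then |EA| = |A − E| = 13.59.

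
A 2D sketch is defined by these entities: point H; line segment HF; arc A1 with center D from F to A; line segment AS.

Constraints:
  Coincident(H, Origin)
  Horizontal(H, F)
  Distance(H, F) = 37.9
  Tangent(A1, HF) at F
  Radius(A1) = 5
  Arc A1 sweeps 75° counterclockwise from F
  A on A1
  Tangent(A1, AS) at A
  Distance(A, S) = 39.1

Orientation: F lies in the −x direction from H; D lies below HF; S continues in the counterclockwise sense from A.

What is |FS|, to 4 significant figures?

44.09

H is at the origin; HF is horizontal with |HF| = 37.9 and F on the −x side, so F = (-37.90, 0.000). The tangent condition forces DF to be normal to HF, so D = F + (0, -5) = (-37.90, -5.000). On A1, F sits at bearing 90° from D; a 75° counterclockwise sweep puts A at bearing 165°, so A = D + 5.0·(cos 165°, sin 165°) = (-42.73, -3.706). Since A1 is tangent to AS there, DA ⟂ AS, so AS runs along (−sin 165°, cos 165°); with |AS| = 39.1, S = (-52.85, -41.47). Then |FS| = |S − F| = 44.09.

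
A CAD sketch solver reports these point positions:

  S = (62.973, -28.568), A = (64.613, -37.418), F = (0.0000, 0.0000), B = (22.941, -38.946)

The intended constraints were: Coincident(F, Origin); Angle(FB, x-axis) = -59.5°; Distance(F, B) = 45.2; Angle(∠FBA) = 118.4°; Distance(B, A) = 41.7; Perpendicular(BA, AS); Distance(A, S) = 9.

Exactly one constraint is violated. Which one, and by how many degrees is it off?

Perpendicular(BA, AS) — off by 8.40°.

F = (0.00, 0.00) ✓; FB at -59.50° ✓; |FB| = 45.20 ✓; ∠FBA = 118.4° ✓; |BA| = 41.70 ✓; ∠(BA, AS) = 98.40° ✗; |AS| = 9.001 ✓.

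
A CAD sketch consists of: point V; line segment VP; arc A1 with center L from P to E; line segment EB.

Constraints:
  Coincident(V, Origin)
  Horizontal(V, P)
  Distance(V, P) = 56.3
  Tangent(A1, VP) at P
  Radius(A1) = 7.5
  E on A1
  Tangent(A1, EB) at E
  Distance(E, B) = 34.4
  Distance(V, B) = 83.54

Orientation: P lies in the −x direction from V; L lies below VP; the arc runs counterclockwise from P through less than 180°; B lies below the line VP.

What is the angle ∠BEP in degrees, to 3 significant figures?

145°

V is at the origin; VP is horizontal with |VP| = 56.3 and P on the −x side, so P = (-56.3, 0.00). The tangent condition forces LP to be normal to VP, so L = P + (0, -7.5) = (-56.3, -7.50). Since LE ⟂ EB (tangency), |LB| = √(7.5² + 34.4²) = 35.2 regardless of where E sits on A1. So B lies on both circle(V, 83.54) and circle(L, 35.2); the below-VP intersection is B = (-74.6, -37.6). E is the foot of the tangent from B: E = (-63.4, -5.05).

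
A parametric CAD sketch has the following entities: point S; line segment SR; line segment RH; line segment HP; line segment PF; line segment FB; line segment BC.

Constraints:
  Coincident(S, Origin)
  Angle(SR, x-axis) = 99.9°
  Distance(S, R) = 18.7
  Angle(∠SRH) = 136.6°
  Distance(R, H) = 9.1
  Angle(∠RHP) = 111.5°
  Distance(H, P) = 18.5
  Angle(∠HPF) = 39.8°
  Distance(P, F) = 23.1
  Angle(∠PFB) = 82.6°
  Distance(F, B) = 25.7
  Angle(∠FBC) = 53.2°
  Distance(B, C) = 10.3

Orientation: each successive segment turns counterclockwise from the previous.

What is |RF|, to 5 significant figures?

7.5266

S is at the origin; SR runs at 99.9° with length 18.7, so R = (-3.2151, 18.422). ∠SRH = 136.6° gives RH at 143.30° from the x-axis; with |RH| = 9.1, H = (-10.511, 23.860). ∠RHP = 111.5° gives HP at -148.20° from the x-axis; with |HP| = 18.5, P = (-26.234, 14.111). ∠HPF = 39.8° gives PF at -8.0000° from the x-axis; with |PF| = 23.1, F = (-3.3591, 10.896). Then |RF| = |F − R| = 7.5266.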